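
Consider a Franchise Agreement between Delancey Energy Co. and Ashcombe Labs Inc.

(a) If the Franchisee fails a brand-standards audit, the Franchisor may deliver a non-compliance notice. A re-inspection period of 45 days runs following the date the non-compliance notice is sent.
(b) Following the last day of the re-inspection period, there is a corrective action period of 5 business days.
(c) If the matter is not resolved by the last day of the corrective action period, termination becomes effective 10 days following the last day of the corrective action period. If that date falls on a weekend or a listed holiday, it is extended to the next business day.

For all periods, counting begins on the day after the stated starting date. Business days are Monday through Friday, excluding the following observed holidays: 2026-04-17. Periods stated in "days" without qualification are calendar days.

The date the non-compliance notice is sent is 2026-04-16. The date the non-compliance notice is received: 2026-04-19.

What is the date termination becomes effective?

The last day of the re-inspection period: 2026-04-16 + 45 days = 2026-05-31.
The last day of the corrective action period: counting 5 business days from Sunday, 2026-05-31 (Jun 1, Jun 2, Jun 3, Jun 4, Jun 5, skipping weekends) reaches Friday, 2026-06-05.
The date termination becomes effective: 10 calendar days after 2026-06-05 is 2026-06-15. 2026-06-15 is a Monday and is not a listed holiday, so no roll-forward applies.

2026-06-15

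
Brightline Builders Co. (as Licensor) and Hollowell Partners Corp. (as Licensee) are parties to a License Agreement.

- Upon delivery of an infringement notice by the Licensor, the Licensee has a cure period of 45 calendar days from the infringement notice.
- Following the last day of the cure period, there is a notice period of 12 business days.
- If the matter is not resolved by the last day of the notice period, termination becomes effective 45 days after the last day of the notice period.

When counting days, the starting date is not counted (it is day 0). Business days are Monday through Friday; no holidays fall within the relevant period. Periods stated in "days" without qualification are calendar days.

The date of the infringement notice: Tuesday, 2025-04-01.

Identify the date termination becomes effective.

The last day of the cure period: 2025-04-01 + 45 days = 2025-05-16.
From Friday, 2025-05-16, 12 business days (May 19, May 20, May 21, May 22, …, May 30, Jun 2, Jun 3, skipping weekends) brings us to Tuesday, 2025-06-03, which is the last day of the notice period.
The date termination becomes effective: 45 calendar days after 2025-06-03 is 2025-07-18.

2025-07-18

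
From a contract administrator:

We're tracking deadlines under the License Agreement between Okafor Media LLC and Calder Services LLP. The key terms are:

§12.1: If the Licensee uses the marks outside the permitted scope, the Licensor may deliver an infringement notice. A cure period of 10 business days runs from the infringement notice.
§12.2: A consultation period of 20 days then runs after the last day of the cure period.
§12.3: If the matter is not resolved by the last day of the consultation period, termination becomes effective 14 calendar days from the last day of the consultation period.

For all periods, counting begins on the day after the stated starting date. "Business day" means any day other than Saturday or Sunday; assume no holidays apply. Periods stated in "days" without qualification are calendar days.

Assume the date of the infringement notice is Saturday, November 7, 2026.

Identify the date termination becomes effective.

From Saturday, November 7, 2026, 10 business days (Nov 9, Nov 10, Nov 11, Nov 12, Nov 13, Nov 16, Nov 17, Nov 18, Nov 19, Nov 20, skipping weekends) brings us to Friday, November 20, 2026, which is the last day of the cure period.
Adding 20 calendar days to November 20, 2026 gives December 10, 2026, which is the last day of the consultation period.
Adding 14 calendar days to December 10, 2026 gives December 24, 2026, which is the date termination becomes effective.

December 24, 2026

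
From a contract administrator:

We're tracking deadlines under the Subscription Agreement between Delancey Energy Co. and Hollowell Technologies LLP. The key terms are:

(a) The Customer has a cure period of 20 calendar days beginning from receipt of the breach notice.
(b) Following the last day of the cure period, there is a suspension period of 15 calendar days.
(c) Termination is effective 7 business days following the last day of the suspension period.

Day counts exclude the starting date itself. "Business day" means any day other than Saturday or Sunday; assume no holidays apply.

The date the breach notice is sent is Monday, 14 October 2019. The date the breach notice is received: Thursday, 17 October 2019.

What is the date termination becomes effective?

Adding 20 calendar days to 17 October 2019 gives 6 November 2019, which is the last day of the cure period.
Adding 15 calendar days to 6 November 2019 gives 21 November 2019, which is the last day of the suspension period.
From Thursday, 21 November 2019, 7 business days (Nov 22, Nov 25, Nov 26, Nov 27, Nov 28, Nov 29, Dec 2, skipping weekends) brings us to Monday, 2 December 2019, which is the date termination becomes effective.

2 December 2019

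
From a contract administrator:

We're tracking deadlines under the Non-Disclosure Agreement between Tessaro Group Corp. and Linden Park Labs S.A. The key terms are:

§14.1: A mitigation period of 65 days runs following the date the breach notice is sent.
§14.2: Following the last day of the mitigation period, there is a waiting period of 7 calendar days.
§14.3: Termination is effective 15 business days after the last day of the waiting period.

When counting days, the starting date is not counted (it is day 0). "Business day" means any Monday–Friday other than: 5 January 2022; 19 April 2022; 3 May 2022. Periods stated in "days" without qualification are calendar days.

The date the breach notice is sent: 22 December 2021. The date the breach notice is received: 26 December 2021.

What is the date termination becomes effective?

The last day of the mitigation period: 22 December 2021 + 65 days = 25 February 2022.
Adding 7 calendar days to 25 February 2022 gives 4 March 2022, which is the last day of the waiting period.
From Friday, 4 March 2022, 15 business days (Mar 7, Mar 8, Mar 9, Mar 10, …, Mar 23, Mar 24, Mar 25, skipping weekends) brings us to Friday, 25 March 2022, which is the date termination becomes effective.

25 March 2022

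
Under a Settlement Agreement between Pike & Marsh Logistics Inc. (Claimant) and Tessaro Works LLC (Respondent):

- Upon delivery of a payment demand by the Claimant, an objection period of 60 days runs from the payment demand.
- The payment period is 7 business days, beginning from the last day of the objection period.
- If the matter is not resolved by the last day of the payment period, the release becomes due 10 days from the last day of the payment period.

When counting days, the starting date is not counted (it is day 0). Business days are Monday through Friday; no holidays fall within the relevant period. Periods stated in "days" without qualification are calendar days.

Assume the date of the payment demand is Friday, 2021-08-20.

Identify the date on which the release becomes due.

The last day of the objection period: 60 calendar days after 2021-08-20 is 2021-10-19.
From Tuesday, 2021-10-19, 7 business days (Oct 20, Oct 21, Oct 22, Oct 25, Oct 26, Oct 27, Oct 28, skipping weekends) brings us to Thursday, 2021-10-28, which is the last day of the payment period.
The date on which the release becomes due: 10 calendar days after 2021-10-28 is 2021-11-07.

2021-11-07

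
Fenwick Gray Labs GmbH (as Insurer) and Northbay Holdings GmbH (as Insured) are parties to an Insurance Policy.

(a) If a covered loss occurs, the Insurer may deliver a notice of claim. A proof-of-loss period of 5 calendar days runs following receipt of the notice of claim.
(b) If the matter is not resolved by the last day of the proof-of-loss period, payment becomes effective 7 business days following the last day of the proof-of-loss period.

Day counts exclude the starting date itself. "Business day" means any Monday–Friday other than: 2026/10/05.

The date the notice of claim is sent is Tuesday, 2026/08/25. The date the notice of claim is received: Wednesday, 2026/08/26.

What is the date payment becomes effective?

2026/09/09

The last day of the proof-of-loss period: 5 calendar days after 2026/08/26 is 2026/08/31.
From Monday, 2026/08/31, 7 business days (Sep 1, Sep 2, Sep 3, Sep 4, Sep 7, Sep 8, Sep 9, skipping weekends) brings us to Wednesday, 2026/09/09, which is the date payment becomes effective.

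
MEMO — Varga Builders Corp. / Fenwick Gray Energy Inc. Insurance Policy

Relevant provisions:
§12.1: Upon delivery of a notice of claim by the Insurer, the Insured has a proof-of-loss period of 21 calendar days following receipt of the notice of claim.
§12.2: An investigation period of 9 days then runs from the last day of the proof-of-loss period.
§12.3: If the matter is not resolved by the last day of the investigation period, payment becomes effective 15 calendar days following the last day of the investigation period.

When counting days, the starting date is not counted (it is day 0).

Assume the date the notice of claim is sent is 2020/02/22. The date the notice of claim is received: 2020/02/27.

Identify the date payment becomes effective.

2020/04/12

The last day of the proof-of-loss period: 21 calendar days after 2020/02/27 is 2020/03/19.
Adding 9 calendar days to 2020/03/19 gives 2020/03/28, which is the last day of the investigation period.
The date payment becomes effective: 2020/03/28 + 15 days = 2020/04/12.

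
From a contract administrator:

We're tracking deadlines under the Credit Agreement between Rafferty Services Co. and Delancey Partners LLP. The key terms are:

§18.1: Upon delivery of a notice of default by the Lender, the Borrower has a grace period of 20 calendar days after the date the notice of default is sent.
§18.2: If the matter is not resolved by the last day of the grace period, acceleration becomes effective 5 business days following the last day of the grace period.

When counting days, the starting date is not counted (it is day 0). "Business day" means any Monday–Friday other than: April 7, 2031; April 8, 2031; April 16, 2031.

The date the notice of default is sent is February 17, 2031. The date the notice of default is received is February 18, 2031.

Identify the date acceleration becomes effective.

The last day of the grace period: 20 calendar days after February 17, 2031 is March 9, 2031.
From Sunday, March 9, 2031, 5 business days (Mar 10, Mar 11, Mar 12, Mar 13, Mar 14, skipping weekends) brings us to Friday, March 14, 2031, which is the date acceleration becomes effective.

March 14, 2031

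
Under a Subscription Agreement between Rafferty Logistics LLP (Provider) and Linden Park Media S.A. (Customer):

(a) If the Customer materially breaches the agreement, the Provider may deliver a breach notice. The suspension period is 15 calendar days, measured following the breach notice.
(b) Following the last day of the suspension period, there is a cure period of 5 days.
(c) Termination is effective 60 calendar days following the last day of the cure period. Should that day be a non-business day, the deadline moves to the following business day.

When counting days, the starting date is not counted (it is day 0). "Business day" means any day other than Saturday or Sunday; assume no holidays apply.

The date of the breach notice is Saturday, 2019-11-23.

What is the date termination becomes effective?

The last day of the suspension period: 15 calendar days after 2019-11-23 is 2019-12-08.
The last day of the cure period: 5 calendar days after 2019-12-08 is 2019-12-13.
The date termination becomes effective: 60 calendar days after 2019-12-13 is 2020-02-11. 2020-02-11 is a Tuesday, so no roll-forward applies.

2020-02-11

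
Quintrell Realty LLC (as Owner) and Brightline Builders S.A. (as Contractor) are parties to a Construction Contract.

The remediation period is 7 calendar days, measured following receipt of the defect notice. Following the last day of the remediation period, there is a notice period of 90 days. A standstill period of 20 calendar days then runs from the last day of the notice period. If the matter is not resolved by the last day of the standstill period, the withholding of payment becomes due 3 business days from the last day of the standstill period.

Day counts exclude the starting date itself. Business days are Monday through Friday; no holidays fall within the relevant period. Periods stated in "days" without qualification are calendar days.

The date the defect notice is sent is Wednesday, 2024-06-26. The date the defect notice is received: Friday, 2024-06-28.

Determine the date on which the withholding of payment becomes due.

2024-10-28

Adding 7 calendar days to 2024-06-28 gives 2024-07-05, which is the last day of the remediation period.
The last day of the notice period: 2024-07-05 + 90 days = 2024-10-03.
The last day of the standstill period: 2024-10-03 + 20 days = 2024-10-23.
The date on which the withholding of payment becomes due: counting 3 business days from Wednesday, 2024-10-23 (Oct 24, Oct 25, Oct 28, skipping weekends) reaches Monday, 2024-10-28.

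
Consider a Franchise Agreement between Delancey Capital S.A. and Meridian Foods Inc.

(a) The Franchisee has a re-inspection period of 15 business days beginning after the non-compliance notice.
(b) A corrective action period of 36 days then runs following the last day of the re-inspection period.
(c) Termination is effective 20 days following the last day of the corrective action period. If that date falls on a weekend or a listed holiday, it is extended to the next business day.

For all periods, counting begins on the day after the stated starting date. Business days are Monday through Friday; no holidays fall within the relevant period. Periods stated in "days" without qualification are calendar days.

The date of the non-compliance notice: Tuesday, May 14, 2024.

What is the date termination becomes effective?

Jul 30, 2024

The last day of the re-inspection period: counting 15 business days from Tuesday, May 14, 2024 (May 15, May 16, May 17, May 20, …, May 31, Jun 3, Jun 4, skipping weekends) reaches Tuesday, Jun 4, 2024.
The last day of the corrective action period: Jun 4, 2024 + 36 days = Jul 10, 2024.
Adding 20 calendar days to Jul 10, 2024 gives Jul 30, 2024, which is the date termination becomes effective. Jul 30, 2024 is a Tuesday, so no roll-forward applies.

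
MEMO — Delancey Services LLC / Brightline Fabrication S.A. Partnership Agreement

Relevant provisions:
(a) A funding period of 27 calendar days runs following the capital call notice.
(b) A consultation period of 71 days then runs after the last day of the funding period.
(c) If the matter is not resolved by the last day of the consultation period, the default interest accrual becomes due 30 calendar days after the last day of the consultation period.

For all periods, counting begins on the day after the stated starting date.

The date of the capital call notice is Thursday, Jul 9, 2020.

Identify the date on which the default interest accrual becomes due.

Adding 27 calendar days to Jul 9, 2020 gives Aug 5, 2020, which is the last day of the funding period.
The last day of the consultation period: 71 calendar days after Aug 5, 2020 is Oct 15, 2020.
Adding 30 calendar days to Oct 15, 2020 gives Nov 14, 2020, which is the date on which the default interest accrual becomes due.

Nov 14, 2020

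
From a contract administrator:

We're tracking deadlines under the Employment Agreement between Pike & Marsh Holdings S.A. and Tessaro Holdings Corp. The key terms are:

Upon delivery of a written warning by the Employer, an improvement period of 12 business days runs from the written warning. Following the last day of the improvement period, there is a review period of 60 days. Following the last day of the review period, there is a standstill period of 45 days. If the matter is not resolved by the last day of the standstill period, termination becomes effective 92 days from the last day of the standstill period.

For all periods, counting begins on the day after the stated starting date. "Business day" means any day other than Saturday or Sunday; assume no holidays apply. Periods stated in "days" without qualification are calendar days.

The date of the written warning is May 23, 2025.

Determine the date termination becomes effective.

Dec 24, 2025

The last day of the improvement period: counting 12 business days from Friday, May 23, 2025 (May 26, May 27, May 28, May 29, …, Jun 6, Jun 9, Jun 10, skipping weekends) reaches Tuesday, Jun 10, 2025.
The last day of the review period: Jun 10, 2025 + 60 days = Aug 9, 2025.
Adding 45 calendar days to Aug 9, 2025 gives Sep 23, 2025, which is the last day of the standstill period.
The date termination becomes effective: 92 calendar days after Sep 23, 2025 is Dec 24, 2025.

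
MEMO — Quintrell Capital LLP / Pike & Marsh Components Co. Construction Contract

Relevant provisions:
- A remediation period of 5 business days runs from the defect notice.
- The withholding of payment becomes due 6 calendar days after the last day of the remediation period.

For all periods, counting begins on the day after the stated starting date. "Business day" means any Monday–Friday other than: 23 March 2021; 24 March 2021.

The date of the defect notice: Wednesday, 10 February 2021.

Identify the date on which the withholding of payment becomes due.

23 February 2021

The last day of the remediation period: counting 5 business days from Wednesday, 10 February 2021 (Feb 11, Feb 12, Feb 15, Feb 16, Feb 17, skipping weekends) reaches Wednesday, 17 February 2021.
The date on which the withholding of payment becomes due: 6 calendar days after 17 February 2021 is 23 February 2021.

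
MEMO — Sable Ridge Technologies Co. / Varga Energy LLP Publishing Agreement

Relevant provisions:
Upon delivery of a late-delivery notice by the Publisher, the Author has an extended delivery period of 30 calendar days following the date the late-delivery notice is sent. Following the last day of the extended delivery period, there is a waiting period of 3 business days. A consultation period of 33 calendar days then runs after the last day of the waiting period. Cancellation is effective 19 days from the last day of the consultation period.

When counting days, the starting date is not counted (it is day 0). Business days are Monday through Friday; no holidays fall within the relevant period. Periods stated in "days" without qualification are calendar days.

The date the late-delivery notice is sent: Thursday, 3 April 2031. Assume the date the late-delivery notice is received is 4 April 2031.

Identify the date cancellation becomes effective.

The last day of the extended delivery period: 3 April 2031 + 30 days = 3 May 2031.
From Saturday, 3 May 2031, 3 business days (May 5, May 6, May 7, skipping weekends) brings us to Wednesday, 7 May 2031, which is the last day of the waiting period.
The last day of the consultation period: 7 May 2031 + 33 days = 9 June 2031.
Adding 19 calendar days to 9 June 2031 gives 28 June 2031, which is the date cancellation becomes effective.

28 June 2031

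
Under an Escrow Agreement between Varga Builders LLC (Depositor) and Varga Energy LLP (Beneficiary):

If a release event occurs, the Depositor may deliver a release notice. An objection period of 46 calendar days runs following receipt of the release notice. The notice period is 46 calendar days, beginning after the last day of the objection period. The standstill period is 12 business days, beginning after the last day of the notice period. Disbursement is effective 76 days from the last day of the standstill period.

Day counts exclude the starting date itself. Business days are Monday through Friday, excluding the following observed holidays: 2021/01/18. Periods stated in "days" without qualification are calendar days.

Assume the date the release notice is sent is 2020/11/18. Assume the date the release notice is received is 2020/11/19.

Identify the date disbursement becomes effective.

The last day of the objection period: 2020/11/19 + 46 days = 2021/01/04.
The last day of the notice period: 2021/01/04 + 46 days = 2021/02/19.
The last day of the standstill period: 12 business days after Friday, 2021/02/19, skipping weekends — Feb 22, Feb 23, Feb 24, Feb 25, …, Mar 5, Mar 8, Mar 9 — lands on Tuesday, 2021/03/09.
The date disbursement becomes effective: 2021/03/09 + 76 days = 2021/05/24.

2021/05/24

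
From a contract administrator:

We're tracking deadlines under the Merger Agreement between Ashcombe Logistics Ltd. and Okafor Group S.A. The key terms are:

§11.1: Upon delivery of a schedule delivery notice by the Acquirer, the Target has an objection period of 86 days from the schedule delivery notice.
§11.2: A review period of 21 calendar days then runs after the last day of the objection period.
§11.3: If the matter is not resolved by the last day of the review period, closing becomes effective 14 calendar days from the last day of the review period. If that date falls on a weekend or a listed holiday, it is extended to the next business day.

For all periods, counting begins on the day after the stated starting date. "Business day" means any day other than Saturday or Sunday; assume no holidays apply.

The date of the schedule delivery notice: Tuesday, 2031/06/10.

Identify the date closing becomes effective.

2031/10/09

Adding 86 calendar days to 2031/06/10 gives 2031/09/04, which is the last day of the objection period.
Adding 21 calendar days to 2031/09/04 gives 2031/09/25, which is the last day of the review period.
The date closing becomes effective: 14 calendar days after 2031/09/25 is 2031/10/09. 2031/10/09 is a Thursday, so no roll-forward applies.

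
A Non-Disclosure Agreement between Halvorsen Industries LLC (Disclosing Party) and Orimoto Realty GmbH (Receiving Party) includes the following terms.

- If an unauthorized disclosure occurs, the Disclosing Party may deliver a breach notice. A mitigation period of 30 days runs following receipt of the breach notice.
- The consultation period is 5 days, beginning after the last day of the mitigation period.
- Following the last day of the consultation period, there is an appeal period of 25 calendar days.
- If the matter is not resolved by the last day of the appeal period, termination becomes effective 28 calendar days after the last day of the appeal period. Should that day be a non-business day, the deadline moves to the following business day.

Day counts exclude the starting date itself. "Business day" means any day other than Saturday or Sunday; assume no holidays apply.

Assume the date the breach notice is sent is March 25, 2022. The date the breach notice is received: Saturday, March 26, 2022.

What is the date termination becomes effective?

The last day of the mitigation period: 30 calendar days after March 26, 2022 is April 25, 2022.
The last day of the consultation period: April 25, 2022 + 5 days = April 30, 2022.
Adding 25 calendar days to April 30, 2022 gives May 25, 2022, which is the last day of the appeal period.
The date termination becomes effective: May 25, 2022 + 28 days = June 22, 2022. June 22, 2022 is a Wednesday, so no roll-forward applies.

June 22, 2022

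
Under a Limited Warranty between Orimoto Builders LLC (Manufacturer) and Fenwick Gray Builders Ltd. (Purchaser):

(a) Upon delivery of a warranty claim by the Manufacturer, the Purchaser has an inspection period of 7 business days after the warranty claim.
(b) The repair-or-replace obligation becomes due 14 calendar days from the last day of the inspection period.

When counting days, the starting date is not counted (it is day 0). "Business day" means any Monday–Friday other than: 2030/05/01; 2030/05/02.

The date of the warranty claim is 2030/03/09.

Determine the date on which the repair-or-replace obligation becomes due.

The last day of the inspection period: counting 7 business days from Saturday, 2030/03/09 (Mar 11, Mar 12, Mar 13, Mar 14, Mar 15, Mar 18, Mar 19, skipping weekends) reaches Tuesday, 2030/03/19.
The date on which the repair-or-replace obligation becomes due: 14 calendar days after 2030/03/19 is 2030/04/02.

2030/04/02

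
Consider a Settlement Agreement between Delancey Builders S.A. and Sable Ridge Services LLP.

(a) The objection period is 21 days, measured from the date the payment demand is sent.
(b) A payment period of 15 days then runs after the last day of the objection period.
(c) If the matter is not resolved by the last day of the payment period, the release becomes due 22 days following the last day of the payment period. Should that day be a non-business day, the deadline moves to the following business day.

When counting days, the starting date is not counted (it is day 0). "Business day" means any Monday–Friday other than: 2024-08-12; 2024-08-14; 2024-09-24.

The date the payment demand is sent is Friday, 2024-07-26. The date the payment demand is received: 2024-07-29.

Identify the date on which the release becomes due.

The last day of the objection period: 2024-07-26 + 21 days = 2024-08-16.
Adding 15 calendar days to 2024-08-16 gives 2024-08-31, which is the last day of the payment period.
The date on which the release becomes due: 22 calendar days after 2024-08-31 is 2024-09-22. That falls on a Sunday, so it rolls to the next business day, Monday, 2024-09-23.

2024-09-23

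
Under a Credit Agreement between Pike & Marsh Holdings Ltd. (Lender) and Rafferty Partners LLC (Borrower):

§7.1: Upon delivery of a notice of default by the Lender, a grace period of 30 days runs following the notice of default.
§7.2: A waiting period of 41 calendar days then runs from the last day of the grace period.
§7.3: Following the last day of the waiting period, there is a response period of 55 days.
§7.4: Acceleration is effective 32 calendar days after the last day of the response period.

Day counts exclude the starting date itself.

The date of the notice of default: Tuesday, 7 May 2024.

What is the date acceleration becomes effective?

The last day of the grace period: 7 May 2024 + 30 days = 6 June 2024.
Adding 41 calendar days to 6 June 2024 gives 17 July 2024, which is the last day of the waiting period.
The last day of the response period: 17 July 2024 + 55 days = 10 September 2024.
Adding 32 calendar days to 10 September 2024 gives 12 October 2024, which is the date acceleration becomes effective.

12 October 2024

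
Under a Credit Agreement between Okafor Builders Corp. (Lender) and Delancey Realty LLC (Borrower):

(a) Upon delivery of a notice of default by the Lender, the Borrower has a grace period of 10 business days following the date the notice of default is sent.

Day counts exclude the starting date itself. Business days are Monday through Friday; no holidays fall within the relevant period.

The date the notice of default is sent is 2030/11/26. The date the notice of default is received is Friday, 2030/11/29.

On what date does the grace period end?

The last day of the grace period: counting 10 business days from Tuesday, 2030/11/26 (Nov 27, Nov 28, Nov 29, Dec 2, Dec 3, Dec 4, Dec 5, Dec 6, Dec 9, Dec 10, skipping weekends) reaches Tuesday, 2030/12/10.

2030/12/10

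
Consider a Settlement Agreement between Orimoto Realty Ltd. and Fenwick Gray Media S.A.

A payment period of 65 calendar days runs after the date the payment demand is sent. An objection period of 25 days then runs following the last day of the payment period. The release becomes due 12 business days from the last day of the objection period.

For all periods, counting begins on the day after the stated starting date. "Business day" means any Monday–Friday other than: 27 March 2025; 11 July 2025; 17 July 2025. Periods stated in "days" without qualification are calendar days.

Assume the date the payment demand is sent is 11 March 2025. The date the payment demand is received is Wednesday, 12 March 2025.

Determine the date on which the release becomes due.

25 June 2025

The last day of the payment period: 11 March 2025 + 65 days = 15 May 2025.
The last day of the objection period: 25 calendar days after 15 May 2025 is 9 June 2025.
The date on which the release becomes due: 12 business days after Monday, 9 June 2025, skipping weekends — Jun 10, Jun 11, Jun 12, Jun 13, …, Jun 23, Jun 24, Jun 25 — lands on Wednesday, 25 June 2025.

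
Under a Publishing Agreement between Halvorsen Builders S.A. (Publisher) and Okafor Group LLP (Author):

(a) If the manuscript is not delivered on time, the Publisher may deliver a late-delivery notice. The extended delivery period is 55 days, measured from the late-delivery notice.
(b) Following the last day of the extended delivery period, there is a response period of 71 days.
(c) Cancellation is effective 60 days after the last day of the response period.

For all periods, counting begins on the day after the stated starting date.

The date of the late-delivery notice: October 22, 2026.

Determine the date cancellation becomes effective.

April 26, 2027

Adding 55 calendar days to October 22, 2026 gives December 16, 2026, which is the last day of the extended delivery period.
Adding 71 calendar days to December 16, 2026 gives February 25, 2027, which is the last day of the response period.
The date cancellation becomes effective: 60 calendar days after February 25, 2027 is April 26, 2027.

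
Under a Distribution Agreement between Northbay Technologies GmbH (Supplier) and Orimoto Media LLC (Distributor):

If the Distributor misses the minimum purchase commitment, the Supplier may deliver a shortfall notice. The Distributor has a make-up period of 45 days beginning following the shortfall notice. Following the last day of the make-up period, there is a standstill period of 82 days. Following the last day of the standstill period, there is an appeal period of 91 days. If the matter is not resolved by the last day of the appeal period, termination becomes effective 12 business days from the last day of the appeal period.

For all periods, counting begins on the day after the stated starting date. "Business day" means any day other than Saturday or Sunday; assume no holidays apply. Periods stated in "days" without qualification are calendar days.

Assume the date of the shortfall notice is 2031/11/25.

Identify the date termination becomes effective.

2032/07/16

Adding 45 calendar days to 2031/11/25 gives 2032/01/09, which is the last day of the make-up period.
The last day of the standstill period: 2032/01/09 + 82 days = 2032/03/31.
The last day of the appeal period: 2032/03/31 + 91 days = 2032/06/30.
From Wednesday, 2032/06/30, 12 business days (Jul 1, Jul 2, Jul 5, Jul 6, …, Jul 14, Jul 15, Jul 16, skipping weekends) brings us to Friday, 2032/07/16, which is the date termination becomes effective.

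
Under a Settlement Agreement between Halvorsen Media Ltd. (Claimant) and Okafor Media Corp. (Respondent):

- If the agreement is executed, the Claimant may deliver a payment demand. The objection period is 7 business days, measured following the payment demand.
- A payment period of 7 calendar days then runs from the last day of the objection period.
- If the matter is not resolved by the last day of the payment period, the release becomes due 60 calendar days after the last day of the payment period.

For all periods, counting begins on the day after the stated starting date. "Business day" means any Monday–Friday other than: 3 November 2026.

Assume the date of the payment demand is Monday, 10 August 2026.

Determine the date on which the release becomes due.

The last day of the objection period: counting 7 business days from Monday, 10 August 2026 (Aug 11, Aug 12, Aug 13, Aug 14, Aug 17, Aug 18, Aug 19, skipping weekends) reaches Wednesday, 19 August 2026.
The last day of the payment period: 19 August 2026 + 7 days = 26 August 2026.
The date on which the release becomes due: 26 August 2026 + 60 days = 25 October 2026.

25 October 2026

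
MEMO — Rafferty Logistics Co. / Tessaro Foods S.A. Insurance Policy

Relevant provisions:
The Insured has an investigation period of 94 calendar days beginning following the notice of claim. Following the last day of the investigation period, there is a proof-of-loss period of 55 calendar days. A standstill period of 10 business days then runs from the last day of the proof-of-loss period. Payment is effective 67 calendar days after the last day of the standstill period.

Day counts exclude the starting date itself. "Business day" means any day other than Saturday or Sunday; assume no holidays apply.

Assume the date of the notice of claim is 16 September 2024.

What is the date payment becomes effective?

Adding 94 calendar days to 16 September 2024 gives 19 December 2024, which is the last day of the investigation period.
Adding 55 calendar days to 19 December 2024 gives 12 February 2025, which is the last day of the proof-of-loss period.
The last day of the standstill period: 10 business days after Wednesday, 12 February 2025, skipping weekends — Feb 13, Feb 14, Feb 17, Feb 18, Feb 19, Feb 20, Feb 21, Feb 24, Feb 25, Feb 26 — lands on Wednesday, 26 February 2025.
Adding 67 calendar days to 26 February 2025 gives 4 May 2025, which is the date payment becomes effective.

4 May 2025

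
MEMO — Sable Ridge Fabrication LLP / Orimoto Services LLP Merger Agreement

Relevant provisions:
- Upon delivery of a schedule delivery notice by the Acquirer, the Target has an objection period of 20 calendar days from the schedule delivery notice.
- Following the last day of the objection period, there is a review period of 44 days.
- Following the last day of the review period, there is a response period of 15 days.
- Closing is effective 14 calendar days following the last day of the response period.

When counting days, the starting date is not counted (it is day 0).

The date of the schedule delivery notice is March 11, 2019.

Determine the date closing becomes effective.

Adding 20 calendar days to March 11, 2019 gives March 31, 2019, which is the last day of the objection period.
The last day of the review period: March 31, 2019 + 44 days = May 14, 2019.
Adding 15 calendar days to May 14, 2019 gives May 29, 2019, which is the last day of the response period.
The date closing becomes effective: 14 calendar days after May 29, 2019 is June 12, 2019.

June 12, 2019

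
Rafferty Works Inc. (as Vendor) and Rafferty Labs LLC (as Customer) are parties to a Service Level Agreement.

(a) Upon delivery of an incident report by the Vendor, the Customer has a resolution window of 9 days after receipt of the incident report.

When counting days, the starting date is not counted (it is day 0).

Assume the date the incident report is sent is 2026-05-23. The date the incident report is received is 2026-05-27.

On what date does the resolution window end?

Adding 9 calendar days to 2026-05-27 gives 2026-06-05, which is the last day of the resolution window.

2026-06-05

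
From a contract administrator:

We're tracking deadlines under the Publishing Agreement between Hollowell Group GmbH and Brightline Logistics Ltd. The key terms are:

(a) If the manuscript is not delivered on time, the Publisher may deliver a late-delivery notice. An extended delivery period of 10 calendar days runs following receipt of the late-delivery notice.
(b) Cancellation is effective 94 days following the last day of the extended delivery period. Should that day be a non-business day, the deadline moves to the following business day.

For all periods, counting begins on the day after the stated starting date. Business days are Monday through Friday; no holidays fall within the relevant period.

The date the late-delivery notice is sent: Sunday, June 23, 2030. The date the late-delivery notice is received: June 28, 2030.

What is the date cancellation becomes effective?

The last day of the extended delivery period: June 28, 2030 + 10 days = July 8, 2030.
Adding 94 calendar days to July 8, 2030 gives October 10, 2030, which is the date cancellation becomes effective. October 10, 2030 is a Thursday, so no roll-forward applies.

October 10, 2030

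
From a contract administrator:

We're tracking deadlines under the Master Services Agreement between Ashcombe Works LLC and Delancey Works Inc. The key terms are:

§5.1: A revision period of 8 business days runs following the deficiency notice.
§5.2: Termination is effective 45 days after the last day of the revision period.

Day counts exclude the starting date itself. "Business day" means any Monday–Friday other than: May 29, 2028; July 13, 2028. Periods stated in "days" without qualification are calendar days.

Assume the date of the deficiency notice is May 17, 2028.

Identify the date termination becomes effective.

July 14, 2028

The last day of the revision period: counting 8 business days from Wednesday, May 17, 2028 (May 18, May 19, May 22, May 23, May 24, May 25, May 26, May 30, skipping weekends and the listed holiday on May 29) reaches Tuesday, May 30, 2028.
The date termination becomes effective: 45 calendar days after May 30, 2028 is July 14, 2028.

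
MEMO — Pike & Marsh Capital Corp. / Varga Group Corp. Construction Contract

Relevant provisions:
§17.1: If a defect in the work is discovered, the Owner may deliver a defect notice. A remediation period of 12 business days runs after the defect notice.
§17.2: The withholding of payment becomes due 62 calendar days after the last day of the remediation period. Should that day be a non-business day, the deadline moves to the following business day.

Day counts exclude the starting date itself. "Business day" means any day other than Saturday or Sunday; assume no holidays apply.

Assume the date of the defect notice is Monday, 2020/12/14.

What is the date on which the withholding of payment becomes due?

The last day of the remediation period: 12 business days after Monday, 2020/12/14, skipping weekends — Dec 15, Dec 16, Dec 17, Dec 18, …, Dec 28, Dec 29, Dec 30 — lands on Wednesday, 2020/12/30.
The date on which the withholding of payment becomes due: 62 calendar days after 2020/12/30 is 2021/03/02. 2021/03/02 is a Tuesday, so no roll-forward applies.

2021/03/02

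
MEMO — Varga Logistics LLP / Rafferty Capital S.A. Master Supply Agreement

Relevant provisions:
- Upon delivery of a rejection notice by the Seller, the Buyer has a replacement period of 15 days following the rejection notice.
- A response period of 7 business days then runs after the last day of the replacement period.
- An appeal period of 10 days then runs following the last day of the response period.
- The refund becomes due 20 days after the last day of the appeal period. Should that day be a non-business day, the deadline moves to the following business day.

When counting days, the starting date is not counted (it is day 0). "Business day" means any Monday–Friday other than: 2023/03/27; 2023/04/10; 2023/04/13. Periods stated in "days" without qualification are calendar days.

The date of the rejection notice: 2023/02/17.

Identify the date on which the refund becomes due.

Adding 15 calendar days to 2023/02/17 gives 2023/03/04, which is the last day of the replacement period.
The last day of the response period: 7 business days after Saturday, 2023/03/04, skipping weekends — Mar 6, Mar 7, Mar 8, Mar 9, Mar 10, Mar 13, Mar 14 — lands on Tuesday, 2023/03/14.
Adding 10 calendar days to 2023/03/14 gives 2023/03/24, which is the last day of the appeal period.
Adding 20 calendar days to 2023/03/24 gives 2023/04/13, which is the date on which the refund becomes due. That falls on Thursday, a listed holiday, so it rolls to the next business day, Friday, 2023/04/14.

2023/04/14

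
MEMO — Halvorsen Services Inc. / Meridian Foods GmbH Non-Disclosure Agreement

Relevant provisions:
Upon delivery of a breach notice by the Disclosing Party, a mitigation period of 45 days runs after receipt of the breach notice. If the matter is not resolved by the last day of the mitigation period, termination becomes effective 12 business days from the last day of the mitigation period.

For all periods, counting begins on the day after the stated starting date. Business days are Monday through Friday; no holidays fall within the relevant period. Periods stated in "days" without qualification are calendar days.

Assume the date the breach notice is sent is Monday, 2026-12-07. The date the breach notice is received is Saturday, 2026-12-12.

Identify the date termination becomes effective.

The last day of the mitigation period: 2026-12-12 + 45 days = 2027-01-26.
From Tuesday, 2027-01-26, 12 business days (Jan 27, Jan 28, Jan 29, Feb 1, …, Feb 9, Feb 10, Feb 11, skipping weekends) brings us to Thursday, 2027-02-11, which is the date termination becomes effective.

2027-02-11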